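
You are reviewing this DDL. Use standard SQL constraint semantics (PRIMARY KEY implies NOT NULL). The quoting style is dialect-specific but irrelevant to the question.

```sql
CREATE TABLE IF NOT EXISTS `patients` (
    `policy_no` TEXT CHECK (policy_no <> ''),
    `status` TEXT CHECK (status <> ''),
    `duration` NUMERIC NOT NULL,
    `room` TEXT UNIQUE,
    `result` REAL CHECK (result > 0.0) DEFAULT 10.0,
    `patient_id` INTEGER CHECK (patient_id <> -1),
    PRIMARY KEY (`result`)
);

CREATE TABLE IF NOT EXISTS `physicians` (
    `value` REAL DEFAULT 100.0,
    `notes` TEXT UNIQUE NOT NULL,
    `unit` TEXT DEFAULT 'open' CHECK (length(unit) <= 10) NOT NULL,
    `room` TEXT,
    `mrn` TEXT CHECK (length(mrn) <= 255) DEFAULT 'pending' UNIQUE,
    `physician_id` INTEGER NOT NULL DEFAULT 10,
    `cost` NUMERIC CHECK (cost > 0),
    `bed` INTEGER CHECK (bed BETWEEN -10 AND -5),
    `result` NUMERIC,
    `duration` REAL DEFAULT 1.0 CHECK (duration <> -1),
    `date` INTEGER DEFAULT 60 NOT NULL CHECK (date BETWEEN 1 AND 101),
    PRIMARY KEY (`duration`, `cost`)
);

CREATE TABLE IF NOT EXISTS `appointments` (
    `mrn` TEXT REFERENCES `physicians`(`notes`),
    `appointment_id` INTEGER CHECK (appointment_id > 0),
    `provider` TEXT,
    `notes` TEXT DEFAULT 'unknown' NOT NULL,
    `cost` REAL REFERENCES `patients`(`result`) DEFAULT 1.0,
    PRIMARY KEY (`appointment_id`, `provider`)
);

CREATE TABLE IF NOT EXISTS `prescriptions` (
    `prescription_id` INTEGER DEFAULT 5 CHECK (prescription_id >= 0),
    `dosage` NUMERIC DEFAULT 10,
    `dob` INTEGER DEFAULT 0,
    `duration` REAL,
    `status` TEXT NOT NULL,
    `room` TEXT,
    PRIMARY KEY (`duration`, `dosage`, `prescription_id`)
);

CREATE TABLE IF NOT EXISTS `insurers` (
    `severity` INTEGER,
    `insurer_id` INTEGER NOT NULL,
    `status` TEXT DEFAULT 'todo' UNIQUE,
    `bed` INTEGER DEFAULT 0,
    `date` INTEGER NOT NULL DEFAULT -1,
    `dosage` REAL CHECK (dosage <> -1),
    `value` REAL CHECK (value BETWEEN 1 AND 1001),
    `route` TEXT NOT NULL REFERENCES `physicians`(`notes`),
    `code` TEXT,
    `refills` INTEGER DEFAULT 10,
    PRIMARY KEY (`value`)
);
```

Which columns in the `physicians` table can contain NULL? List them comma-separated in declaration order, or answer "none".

value, room, mrn, bed, result

- value: DEFAULT only fills an omitted column; an explicit NULL is still allowed → nullable.
- notes: declared NOT NULL → not nullable.
- unit: declared NOT NULL → not nullable.
- room: no NOT NULL constraint applies → nullable.
- mrn: CHECK does not forbid NULL (a CHECK constraint passes when its expression is NULL) → nullable.
- physician_id: declared NOT NULL → not nullable.
- cost: part of the PRIMARY KEY, which implies NOT NULL → not nullable.
- bed: CHECK does not forbid NULL (a CHECK constraint passes when its expression is NULL) → nullable.
- result: no NOT NULL constraint applies → nullable.
- duration: part of the PRIMARY KEY, which implies NOT NULL → not nullable.
- date: declared NOT NULL → not nullable.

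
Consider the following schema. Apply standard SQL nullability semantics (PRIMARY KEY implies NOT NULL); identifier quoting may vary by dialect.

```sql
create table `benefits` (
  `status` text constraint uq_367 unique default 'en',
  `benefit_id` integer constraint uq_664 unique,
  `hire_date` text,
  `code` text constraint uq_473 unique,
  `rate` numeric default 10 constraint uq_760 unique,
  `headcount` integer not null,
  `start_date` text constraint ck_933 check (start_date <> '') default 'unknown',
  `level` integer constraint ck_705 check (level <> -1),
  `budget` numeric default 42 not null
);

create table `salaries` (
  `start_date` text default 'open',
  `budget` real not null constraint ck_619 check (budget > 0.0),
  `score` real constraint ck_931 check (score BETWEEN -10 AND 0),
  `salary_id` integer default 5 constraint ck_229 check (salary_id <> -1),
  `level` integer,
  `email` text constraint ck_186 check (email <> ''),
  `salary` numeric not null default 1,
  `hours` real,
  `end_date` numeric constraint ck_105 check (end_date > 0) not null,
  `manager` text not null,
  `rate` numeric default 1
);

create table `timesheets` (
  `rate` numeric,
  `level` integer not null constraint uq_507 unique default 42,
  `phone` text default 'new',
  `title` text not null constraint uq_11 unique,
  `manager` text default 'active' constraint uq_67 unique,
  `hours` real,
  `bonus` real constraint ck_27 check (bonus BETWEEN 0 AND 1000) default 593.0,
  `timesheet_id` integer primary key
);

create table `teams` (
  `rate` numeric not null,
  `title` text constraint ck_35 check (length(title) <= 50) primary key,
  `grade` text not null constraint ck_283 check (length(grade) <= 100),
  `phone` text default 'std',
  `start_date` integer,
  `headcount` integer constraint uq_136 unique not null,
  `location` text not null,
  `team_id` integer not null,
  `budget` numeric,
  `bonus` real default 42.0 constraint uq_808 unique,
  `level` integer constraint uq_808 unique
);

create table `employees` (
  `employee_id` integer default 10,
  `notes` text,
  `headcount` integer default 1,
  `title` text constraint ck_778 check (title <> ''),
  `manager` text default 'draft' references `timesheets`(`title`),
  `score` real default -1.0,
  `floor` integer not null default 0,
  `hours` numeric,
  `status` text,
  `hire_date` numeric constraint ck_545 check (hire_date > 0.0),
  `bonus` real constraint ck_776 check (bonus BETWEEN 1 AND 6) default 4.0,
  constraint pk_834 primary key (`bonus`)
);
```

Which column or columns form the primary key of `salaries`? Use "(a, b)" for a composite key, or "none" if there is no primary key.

No column is declared PRIMARY KEY inline, and there is no table-level PRIMARY KEY clause in salaries.

none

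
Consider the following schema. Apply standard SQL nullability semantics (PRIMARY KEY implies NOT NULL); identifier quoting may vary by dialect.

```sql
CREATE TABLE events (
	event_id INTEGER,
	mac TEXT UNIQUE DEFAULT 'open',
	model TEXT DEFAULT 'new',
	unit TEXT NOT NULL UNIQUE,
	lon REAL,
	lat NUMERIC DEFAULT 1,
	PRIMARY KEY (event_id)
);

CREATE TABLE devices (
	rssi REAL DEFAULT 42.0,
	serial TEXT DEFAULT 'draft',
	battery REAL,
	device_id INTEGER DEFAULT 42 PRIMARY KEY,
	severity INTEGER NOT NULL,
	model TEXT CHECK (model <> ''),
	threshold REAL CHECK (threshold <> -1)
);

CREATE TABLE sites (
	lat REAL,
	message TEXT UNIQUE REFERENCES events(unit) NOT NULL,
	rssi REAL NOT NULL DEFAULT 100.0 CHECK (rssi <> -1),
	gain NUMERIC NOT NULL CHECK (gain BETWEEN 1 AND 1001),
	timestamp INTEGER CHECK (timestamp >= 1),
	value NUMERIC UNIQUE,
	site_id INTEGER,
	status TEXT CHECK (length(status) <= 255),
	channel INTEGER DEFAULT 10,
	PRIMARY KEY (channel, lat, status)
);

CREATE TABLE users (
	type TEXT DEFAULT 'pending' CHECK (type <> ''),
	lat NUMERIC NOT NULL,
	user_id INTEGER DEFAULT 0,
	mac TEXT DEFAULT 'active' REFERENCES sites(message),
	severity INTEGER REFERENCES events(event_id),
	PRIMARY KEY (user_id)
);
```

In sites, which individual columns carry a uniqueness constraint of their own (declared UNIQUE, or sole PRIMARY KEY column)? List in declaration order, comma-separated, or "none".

- lat: part of a composite PRIMARY KEY — only the tuple is unique, not this column on its own.
- message: declared UNIQUE → unique.
- rssi: no UNIQUE or single-column PK constraint.
- gain: no UNIQUE or single-column PK constraint.
- timestamp: no UNIQUE or single-column PK constraint.
- value: declared UNIQUE → unique.
- site_id: no UNIQUE or single-column PK constraint.
- status: part of a composite PRIMARY KEY — only the tuple is unique, not this column on its own.
- channel: part of a composite PRIMARY KEY — only the tuple is unique, not this column on its own.

message, value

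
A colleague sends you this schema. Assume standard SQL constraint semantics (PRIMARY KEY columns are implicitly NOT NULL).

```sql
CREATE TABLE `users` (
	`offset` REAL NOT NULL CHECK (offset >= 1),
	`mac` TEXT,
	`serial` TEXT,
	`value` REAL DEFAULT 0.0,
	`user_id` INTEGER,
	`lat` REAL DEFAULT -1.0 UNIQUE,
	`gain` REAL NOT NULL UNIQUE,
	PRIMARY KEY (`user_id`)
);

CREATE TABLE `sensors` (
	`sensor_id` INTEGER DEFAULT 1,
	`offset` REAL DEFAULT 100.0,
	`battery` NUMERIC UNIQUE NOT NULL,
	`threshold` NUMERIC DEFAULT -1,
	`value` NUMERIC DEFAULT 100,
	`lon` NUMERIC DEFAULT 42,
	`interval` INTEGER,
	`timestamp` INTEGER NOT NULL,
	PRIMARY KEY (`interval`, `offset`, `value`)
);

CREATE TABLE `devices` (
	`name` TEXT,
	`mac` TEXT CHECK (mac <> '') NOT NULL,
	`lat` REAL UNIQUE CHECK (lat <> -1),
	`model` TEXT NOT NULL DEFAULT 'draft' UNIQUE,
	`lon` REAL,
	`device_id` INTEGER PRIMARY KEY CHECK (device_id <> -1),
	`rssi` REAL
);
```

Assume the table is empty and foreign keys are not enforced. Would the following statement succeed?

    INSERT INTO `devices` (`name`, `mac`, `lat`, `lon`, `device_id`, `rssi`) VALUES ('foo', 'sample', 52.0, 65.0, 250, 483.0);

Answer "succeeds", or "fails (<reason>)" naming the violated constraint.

NOT NULL columns: device_id is supplied; mac is supplied; model defaults to 'draft'.
CHECK constraints: 'sample' satisfies (mac <> ''); 52.0 satisfies (lat <> -1); 250 satisfies (device_id <> -1).
No constraint is violated.

succeeds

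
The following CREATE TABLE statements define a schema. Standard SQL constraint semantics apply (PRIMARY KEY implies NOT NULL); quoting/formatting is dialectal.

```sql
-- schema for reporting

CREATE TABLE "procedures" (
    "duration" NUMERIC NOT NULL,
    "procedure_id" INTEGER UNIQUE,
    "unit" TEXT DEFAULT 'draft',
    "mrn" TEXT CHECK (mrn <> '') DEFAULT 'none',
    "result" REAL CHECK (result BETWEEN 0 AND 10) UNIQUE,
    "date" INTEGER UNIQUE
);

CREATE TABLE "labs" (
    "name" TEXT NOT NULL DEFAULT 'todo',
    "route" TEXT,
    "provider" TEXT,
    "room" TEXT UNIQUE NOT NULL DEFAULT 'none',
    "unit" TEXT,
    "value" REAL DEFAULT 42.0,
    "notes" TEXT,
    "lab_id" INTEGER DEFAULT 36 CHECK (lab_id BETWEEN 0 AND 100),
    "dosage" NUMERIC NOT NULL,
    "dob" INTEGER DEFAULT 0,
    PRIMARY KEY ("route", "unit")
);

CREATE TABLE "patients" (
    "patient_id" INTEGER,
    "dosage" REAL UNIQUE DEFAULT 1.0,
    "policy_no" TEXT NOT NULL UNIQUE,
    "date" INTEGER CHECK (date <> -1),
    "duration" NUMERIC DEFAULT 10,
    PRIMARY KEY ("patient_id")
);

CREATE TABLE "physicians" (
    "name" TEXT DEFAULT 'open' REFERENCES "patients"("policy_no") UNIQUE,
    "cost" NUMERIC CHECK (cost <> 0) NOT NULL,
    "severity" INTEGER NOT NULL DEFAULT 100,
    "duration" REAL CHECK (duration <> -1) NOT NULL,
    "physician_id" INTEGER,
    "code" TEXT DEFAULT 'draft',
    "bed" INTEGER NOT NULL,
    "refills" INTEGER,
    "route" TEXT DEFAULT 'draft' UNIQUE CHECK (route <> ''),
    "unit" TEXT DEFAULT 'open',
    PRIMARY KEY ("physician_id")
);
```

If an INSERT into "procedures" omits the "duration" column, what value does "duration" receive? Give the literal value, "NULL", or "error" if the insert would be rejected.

duration has no DEFAULT clause.
Omitting it would insert NULL, but it is declared NOT NULL, so the INSERT fails.

error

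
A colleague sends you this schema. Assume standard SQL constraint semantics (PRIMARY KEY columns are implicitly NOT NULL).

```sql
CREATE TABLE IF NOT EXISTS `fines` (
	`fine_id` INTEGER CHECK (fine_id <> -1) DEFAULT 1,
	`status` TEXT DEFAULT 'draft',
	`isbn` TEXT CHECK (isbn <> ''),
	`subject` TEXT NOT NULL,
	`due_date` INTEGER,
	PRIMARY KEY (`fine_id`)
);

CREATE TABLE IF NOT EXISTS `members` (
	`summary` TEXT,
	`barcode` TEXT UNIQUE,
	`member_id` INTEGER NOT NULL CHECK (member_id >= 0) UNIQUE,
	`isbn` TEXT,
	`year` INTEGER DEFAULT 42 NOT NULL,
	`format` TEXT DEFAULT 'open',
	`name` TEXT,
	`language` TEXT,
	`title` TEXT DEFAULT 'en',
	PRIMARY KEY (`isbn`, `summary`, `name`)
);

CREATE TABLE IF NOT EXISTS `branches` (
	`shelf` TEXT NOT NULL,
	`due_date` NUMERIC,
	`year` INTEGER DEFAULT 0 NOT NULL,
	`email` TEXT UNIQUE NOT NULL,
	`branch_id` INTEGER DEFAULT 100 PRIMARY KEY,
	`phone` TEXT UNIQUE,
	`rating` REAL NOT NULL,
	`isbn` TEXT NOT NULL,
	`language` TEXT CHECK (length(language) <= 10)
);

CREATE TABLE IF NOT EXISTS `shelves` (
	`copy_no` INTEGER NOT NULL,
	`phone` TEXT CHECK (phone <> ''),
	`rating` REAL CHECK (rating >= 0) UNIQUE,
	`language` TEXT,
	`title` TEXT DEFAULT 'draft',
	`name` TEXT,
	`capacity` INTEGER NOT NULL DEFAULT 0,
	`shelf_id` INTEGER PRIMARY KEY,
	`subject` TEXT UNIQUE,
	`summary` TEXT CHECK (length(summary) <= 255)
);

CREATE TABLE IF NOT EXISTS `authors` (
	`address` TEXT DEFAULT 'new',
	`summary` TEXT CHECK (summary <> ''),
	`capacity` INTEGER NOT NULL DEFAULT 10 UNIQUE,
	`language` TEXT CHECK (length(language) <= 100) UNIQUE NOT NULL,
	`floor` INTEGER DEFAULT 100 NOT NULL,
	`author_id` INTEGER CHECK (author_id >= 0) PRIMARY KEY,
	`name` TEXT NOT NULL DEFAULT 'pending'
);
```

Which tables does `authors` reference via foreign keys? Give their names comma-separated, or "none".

none

No column in authors has a REFERENCES clause.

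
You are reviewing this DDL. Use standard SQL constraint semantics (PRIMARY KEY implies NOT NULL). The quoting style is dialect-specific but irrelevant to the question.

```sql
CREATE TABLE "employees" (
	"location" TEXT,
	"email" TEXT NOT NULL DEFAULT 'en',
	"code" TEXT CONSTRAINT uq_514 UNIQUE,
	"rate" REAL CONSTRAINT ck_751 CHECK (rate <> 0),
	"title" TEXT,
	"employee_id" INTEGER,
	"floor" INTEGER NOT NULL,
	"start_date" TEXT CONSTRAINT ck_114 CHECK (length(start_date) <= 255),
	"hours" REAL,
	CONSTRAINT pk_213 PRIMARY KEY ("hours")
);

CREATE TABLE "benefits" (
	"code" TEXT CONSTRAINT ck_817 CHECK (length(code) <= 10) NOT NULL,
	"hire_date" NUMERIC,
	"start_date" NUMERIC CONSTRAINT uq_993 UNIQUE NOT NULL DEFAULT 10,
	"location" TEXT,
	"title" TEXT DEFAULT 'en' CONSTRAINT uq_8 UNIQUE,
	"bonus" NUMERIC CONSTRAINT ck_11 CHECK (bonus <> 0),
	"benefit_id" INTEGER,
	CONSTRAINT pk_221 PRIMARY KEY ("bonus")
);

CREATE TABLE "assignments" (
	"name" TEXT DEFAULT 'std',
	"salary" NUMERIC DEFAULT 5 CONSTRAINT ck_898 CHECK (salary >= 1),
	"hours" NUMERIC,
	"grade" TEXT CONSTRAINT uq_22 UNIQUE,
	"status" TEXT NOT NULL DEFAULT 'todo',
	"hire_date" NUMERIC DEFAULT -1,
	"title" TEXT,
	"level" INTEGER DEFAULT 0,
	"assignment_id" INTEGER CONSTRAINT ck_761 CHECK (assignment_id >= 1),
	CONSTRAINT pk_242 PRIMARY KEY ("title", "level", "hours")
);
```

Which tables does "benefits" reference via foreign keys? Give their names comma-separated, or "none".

No column in benefits has a REFERENCES clause.

none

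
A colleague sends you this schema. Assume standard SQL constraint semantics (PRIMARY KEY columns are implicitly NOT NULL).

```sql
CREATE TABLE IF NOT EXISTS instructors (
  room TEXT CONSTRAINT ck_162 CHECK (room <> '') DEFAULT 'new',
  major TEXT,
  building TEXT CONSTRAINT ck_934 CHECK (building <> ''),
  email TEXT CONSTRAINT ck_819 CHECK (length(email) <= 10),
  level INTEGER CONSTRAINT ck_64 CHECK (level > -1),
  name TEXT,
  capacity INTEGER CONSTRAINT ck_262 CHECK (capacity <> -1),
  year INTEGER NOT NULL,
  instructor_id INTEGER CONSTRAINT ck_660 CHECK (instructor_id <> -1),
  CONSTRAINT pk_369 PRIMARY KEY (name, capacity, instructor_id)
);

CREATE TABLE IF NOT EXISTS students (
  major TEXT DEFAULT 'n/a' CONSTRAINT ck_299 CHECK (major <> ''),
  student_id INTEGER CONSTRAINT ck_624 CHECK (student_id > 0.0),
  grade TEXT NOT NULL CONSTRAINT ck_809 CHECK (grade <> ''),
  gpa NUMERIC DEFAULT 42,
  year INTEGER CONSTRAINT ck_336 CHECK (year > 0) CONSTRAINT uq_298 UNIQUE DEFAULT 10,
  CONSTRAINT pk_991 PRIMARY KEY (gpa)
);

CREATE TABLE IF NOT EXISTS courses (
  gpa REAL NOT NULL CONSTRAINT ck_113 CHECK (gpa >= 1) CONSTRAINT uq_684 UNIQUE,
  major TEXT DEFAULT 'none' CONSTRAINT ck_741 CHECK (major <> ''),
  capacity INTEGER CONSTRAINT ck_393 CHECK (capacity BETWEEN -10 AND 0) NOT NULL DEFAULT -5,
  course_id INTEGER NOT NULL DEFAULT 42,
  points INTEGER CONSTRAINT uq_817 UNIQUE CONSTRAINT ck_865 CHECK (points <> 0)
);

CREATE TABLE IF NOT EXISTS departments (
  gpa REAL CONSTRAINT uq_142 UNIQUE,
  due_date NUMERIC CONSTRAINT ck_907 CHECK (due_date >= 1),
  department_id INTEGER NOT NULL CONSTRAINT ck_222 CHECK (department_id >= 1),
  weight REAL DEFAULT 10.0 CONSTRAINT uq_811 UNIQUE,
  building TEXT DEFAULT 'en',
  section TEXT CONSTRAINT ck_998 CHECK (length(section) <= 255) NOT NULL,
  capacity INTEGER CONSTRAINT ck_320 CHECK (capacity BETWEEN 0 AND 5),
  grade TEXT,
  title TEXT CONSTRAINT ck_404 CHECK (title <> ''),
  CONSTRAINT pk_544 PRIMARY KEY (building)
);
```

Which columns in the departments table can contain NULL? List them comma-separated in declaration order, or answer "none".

- gpa: UNIQUE does not imply NOT NULL → nullable.
- due_date: CHECK does not forbid NULL (a CHECK constraint passes when its expression is NULL) → nullable.
- department_id: declared NOT NULL → not nullable.
- weight: UNIQUE does not imply NOT NULL → nullable.
- building: part of the PRIMARY KEY, which implies NOT NULL → not nullable.
- section: declared NOT NULL → not nullable.
- capacity: CHECK does not forbid NULL (a CHECK constraint passes when its expression is NULL) → nullable.
- grade: no NOT NULL constraint applies → nullable.
- title: CHECK does not forbid NULL (a CHECK constraint passes when its expression is NULL) → nullable.

gpa, due_date, weight, capacity, grade, title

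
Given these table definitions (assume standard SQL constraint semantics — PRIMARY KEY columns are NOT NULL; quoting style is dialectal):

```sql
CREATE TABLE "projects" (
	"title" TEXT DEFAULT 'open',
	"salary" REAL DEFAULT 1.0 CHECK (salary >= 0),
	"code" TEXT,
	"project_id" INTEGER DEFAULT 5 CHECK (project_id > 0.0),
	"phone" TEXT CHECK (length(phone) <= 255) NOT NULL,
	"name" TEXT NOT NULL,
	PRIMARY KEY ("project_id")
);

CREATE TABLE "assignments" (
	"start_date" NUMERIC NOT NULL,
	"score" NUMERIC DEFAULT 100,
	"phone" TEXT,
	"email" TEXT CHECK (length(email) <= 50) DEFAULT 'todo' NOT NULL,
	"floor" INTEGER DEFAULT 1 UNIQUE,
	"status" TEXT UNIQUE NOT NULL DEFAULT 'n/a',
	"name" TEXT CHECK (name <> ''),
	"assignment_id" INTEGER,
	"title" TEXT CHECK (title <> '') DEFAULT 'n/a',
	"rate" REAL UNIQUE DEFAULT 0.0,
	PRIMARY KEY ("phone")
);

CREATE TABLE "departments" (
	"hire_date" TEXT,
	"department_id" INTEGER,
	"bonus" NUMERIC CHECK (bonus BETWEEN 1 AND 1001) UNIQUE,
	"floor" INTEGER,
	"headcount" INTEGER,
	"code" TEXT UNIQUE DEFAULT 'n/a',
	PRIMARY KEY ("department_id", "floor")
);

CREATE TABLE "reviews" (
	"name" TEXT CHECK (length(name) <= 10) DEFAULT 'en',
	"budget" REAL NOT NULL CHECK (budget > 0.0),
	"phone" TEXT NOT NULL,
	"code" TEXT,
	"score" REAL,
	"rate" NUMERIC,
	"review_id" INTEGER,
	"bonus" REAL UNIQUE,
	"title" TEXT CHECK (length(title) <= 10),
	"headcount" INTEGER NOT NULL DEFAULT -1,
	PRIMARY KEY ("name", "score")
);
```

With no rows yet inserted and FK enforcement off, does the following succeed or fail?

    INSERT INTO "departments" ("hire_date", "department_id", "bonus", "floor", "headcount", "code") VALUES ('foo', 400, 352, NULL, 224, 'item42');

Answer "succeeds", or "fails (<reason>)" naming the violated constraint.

fails (NOT NULL on floor)

floor is explicitly set to NULL, but floor is part of the PRIMARY KEY (implied NOT NULL).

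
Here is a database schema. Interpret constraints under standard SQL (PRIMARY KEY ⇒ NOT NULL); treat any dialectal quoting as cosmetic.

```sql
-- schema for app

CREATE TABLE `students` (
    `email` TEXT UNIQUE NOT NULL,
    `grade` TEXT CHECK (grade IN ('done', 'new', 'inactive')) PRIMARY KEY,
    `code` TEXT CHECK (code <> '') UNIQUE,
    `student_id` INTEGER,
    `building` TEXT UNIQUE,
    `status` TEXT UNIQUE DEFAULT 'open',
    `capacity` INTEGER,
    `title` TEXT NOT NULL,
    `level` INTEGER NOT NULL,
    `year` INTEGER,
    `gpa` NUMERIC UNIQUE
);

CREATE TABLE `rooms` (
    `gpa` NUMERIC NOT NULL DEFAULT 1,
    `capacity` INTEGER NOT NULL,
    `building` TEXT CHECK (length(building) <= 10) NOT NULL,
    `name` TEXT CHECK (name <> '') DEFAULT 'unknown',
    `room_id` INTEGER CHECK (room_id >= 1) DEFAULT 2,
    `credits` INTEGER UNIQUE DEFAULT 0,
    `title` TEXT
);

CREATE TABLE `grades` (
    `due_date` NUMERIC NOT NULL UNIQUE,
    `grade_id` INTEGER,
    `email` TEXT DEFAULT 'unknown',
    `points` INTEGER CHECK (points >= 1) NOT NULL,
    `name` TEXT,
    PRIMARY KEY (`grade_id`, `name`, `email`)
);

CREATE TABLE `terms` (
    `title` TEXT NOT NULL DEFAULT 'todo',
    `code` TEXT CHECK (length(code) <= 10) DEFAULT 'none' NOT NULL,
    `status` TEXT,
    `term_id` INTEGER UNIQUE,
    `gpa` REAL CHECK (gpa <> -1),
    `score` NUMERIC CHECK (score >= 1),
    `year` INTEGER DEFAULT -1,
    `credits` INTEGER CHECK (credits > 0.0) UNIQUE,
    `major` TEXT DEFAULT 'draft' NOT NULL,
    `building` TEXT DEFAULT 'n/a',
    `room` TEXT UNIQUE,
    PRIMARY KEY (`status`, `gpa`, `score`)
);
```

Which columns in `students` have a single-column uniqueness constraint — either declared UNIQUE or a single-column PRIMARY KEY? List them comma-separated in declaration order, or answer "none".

- email: declared UNIQUE → unique.
- grade: single-column PRIMARY KEY → unique.
- code: declared UNIQUE → unique.
- student_id: no UNIQUE or single-column PK constraint.
- building: declared UNIQUE → unique.
- status: declared UNIQUE → unique.
- capacity: no UNIQUE or single-column PK constraint.
- title: no UNIQUE or single-column PK constraint.
- level: no UNIQUE or single-column PK constraint.
- year: no UNIQUE or single-column PK constraint.
- gpa: declared UNIQUE → unique.

email, grade, code, building, status, gpa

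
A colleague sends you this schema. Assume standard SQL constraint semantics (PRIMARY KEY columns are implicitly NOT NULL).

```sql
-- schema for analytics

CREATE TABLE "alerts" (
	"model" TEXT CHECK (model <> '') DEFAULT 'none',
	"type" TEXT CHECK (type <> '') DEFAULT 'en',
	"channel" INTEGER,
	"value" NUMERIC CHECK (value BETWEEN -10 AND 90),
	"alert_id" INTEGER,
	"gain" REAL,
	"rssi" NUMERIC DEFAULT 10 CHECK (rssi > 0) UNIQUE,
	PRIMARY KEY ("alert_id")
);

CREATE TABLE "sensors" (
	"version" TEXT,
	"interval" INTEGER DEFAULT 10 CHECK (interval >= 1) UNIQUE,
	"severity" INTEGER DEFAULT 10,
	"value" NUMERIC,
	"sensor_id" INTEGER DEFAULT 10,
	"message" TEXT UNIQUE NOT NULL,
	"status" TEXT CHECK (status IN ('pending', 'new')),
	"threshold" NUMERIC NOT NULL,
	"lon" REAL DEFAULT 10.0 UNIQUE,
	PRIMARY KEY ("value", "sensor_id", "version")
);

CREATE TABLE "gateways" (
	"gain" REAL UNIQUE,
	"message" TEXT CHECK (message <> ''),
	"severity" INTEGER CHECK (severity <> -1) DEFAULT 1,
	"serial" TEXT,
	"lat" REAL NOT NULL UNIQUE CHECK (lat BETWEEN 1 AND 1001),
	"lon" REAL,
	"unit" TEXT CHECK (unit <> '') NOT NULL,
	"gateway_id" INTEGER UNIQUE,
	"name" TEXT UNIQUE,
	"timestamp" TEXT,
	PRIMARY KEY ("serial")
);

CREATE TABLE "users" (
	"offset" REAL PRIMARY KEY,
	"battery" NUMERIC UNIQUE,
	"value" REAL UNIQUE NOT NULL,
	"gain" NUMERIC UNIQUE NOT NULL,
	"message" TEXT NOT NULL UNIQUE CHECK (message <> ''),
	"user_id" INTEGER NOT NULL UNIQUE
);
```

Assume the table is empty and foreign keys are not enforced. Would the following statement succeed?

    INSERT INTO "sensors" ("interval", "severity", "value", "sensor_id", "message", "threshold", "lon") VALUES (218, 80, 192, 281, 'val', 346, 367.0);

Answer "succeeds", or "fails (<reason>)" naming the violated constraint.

fails (NOT NULL on version)

version is omitted from the column list and has no DEFAULT, so it would receive NULL.
But version is part of the PRIMARY KEY (implied NOT NULL).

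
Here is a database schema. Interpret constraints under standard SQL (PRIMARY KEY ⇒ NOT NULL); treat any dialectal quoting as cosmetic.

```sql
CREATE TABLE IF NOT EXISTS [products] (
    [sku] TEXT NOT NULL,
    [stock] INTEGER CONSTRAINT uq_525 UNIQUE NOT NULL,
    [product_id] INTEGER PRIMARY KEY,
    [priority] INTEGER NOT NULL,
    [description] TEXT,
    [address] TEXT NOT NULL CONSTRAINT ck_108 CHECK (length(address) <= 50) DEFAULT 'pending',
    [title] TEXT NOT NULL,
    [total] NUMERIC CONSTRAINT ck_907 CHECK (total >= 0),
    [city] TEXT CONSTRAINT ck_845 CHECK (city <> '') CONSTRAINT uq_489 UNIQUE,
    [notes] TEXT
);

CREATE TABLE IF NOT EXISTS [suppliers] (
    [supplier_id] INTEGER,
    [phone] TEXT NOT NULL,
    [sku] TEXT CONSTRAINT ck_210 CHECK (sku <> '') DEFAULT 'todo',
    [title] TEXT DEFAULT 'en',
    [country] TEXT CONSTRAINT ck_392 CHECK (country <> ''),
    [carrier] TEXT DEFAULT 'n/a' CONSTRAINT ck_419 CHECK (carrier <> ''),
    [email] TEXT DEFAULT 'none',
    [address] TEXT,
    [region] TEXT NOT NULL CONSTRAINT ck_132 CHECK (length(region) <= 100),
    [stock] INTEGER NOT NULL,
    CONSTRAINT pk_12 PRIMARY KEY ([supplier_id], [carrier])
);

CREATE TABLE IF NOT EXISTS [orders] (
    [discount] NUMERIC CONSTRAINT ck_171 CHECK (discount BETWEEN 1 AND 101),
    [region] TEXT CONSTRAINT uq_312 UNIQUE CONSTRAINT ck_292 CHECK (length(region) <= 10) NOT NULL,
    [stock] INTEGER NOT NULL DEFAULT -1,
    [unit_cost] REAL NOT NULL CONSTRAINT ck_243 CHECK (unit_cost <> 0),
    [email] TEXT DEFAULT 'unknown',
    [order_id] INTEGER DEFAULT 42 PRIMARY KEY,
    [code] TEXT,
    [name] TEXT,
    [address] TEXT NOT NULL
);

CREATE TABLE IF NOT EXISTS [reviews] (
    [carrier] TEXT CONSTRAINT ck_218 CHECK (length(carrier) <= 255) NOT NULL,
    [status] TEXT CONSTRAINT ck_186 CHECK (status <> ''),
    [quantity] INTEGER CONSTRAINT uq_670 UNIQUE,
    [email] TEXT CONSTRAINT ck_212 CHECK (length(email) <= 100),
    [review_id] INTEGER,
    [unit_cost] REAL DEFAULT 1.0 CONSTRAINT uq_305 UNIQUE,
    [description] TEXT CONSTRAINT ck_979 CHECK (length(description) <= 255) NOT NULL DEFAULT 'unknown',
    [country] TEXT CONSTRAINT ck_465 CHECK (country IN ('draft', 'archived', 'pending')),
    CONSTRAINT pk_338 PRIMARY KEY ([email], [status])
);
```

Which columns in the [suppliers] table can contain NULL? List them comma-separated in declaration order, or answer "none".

sku, title, country, email, address

- supplier_id: part of the PRIMARY KEY, which implies NOT NULL → not nullable.
- phone: declared NOT NULL → not nullable.
- sku: CHECK does not forbid NULL (a CHECK constraint passes when its expression is NULL) → nullable.
- title: DEFAULT only fills an omitted column; an explicit NULL is still allowed → nullable.
- country: CHECK does not forbid NULL (a CHECK constraint passes when its expression is NULL) → nullable.
- carrier: part of the PRIMARY KEY, which implies NOT NULL → not nullable.
- email: DEFAULT only fills an omitted column; an explicit NULL is still allowed → nullable.
- address: no NOT NULL constraint applies → nullable.
- region: declared NOT NULL → not nullable.
- stock: declared NOT NULL → not nullable.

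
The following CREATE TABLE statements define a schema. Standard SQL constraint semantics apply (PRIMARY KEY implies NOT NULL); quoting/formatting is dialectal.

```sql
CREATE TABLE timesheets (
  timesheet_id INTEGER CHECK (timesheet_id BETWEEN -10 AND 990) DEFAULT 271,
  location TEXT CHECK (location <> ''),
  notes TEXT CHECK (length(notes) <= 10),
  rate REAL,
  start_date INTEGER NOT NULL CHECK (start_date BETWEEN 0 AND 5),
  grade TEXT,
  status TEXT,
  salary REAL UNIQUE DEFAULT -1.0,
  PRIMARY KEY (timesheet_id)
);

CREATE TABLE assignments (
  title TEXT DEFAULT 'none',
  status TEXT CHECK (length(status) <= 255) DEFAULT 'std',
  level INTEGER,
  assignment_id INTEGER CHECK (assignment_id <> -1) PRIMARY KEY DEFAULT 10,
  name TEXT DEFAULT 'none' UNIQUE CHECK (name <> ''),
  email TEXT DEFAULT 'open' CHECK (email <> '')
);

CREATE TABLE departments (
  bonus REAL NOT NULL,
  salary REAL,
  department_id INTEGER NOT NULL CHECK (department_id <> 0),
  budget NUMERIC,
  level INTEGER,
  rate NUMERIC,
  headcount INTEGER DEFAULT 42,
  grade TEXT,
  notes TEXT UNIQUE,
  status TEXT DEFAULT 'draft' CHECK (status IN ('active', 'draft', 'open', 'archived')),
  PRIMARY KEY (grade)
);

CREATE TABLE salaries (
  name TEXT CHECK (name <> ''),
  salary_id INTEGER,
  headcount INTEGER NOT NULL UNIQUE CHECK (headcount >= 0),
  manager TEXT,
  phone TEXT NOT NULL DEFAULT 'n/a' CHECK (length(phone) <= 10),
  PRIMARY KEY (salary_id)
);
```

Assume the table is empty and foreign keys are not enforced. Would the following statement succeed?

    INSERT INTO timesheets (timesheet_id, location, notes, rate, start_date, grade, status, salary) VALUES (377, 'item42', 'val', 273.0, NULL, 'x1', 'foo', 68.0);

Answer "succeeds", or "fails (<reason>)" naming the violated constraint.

start_date is explicitly set to NULL, but start_date is declared NOT NULL.

fails (NOT NULL on start_date)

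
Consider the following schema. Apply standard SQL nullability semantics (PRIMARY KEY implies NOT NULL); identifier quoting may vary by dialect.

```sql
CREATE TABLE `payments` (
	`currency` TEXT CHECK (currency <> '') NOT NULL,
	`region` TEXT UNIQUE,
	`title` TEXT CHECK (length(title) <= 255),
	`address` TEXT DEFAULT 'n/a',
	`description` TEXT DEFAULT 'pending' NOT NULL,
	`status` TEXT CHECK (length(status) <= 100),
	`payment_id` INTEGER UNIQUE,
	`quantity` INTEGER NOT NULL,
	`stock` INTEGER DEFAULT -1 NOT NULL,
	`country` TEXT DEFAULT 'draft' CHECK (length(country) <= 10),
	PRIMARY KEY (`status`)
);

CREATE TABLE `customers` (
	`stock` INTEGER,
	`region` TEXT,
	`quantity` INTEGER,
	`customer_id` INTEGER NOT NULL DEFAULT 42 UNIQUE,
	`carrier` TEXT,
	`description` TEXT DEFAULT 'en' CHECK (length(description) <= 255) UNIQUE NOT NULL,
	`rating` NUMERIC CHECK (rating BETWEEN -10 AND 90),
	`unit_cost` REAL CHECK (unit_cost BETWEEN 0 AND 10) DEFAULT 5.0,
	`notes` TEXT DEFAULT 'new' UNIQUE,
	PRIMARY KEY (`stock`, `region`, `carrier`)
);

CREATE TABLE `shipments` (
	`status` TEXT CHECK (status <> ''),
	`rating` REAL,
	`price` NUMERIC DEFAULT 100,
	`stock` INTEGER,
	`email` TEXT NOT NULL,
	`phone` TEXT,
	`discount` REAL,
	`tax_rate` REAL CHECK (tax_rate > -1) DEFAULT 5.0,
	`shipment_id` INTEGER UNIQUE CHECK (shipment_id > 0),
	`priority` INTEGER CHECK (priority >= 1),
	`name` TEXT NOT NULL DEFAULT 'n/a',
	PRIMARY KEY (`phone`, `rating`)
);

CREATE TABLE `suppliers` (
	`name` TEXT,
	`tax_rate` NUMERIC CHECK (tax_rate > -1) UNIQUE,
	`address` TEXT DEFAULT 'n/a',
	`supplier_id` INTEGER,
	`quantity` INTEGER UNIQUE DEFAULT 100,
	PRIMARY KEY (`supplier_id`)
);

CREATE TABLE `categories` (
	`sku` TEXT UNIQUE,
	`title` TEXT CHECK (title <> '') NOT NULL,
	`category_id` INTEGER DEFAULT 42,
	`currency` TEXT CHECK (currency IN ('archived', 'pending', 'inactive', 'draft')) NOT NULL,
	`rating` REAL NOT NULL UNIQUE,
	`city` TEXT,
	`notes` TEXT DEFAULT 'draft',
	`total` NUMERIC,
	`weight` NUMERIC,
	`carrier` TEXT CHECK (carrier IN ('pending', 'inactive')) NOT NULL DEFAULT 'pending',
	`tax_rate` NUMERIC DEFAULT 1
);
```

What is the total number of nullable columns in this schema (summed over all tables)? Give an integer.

payments: 5 nullable (region, title, address, payment_id, country — PK (status) and explicit NOT NULL columns excluded).
customers: 4 nullable (quantity, rating, unit_cost, notes — PK (stock, region, carrier) and explicit NOT NULL columns excluded).
shipments: 7 nullable (status, price, stock, discount, tax_rate, shipment_id, priority — PK (phone, rating) and explicit NOT NULL columns excluded).
suppliers: 4 nullable (name, tax_rate, address, quantity — PK (supplier_id) and explicit NOT NULL columns excluded).
categories: 7 nullable (sku, category_id, city, notes, total, weight, tax_rate — PK none and explicit NOT NULL columns excluded).
Total: 5 + 4 + 7 + 4 + 7 = 27.

27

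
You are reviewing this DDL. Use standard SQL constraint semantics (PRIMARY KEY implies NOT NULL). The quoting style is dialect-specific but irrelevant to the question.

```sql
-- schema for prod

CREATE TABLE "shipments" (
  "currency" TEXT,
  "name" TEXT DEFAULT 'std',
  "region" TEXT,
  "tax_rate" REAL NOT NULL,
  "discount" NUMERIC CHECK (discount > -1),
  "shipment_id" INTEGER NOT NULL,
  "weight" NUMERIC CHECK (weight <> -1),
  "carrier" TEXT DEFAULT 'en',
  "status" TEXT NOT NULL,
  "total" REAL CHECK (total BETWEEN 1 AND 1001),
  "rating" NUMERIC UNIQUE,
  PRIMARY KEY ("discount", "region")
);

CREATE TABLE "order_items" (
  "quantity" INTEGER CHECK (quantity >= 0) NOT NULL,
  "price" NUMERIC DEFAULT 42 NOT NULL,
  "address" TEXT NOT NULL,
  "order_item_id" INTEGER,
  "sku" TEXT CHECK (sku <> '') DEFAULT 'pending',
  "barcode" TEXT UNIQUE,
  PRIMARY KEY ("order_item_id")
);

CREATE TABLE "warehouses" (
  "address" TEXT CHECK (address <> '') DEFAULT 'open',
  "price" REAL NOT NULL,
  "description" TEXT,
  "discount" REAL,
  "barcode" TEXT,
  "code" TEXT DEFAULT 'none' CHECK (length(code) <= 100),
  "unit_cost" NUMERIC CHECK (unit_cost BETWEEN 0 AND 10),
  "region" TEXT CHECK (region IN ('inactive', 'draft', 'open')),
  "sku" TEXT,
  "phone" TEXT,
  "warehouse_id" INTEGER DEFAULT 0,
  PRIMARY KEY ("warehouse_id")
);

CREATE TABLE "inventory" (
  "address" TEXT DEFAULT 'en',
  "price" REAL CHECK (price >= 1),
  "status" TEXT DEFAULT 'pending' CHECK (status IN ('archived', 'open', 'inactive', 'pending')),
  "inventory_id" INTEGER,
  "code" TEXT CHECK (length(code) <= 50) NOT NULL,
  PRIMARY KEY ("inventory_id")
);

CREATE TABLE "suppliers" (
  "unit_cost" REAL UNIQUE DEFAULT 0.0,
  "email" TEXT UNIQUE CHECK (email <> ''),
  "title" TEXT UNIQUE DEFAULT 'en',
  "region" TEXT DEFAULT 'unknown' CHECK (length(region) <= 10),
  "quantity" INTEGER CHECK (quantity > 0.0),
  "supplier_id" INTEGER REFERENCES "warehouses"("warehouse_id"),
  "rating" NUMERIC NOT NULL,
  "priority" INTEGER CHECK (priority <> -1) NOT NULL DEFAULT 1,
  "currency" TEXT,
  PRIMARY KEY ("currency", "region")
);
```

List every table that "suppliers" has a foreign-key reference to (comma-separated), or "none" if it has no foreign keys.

warehouses

- supplier_id REFERENCES warehouses(warehouse_id).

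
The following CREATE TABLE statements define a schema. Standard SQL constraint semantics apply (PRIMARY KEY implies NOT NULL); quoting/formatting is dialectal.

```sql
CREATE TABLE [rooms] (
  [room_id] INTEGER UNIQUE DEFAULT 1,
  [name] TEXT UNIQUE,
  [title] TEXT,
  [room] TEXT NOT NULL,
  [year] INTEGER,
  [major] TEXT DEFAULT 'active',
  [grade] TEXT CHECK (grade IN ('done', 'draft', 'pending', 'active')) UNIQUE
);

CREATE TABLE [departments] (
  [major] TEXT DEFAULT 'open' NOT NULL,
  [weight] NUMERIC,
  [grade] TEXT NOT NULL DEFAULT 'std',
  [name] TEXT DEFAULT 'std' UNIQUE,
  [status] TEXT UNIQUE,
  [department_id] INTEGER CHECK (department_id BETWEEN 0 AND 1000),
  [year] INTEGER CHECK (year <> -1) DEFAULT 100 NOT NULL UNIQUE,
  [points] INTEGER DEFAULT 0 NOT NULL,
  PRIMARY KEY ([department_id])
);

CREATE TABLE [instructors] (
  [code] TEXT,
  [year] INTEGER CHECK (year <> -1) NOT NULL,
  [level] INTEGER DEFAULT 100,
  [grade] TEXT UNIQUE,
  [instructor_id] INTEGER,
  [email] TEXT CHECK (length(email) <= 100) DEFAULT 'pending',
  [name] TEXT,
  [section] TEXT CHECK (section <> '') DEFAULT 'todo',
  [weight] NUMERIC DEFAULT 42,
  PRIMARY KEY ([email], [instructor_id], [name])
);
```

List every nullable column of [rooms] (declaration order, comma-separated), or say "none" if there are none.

room_id, name, title, year, major, grade

- room_id: UNIQUE does not imply NOT NULL → nullable.
- name: UNIQUE does not imply NOT NULL → nullable.
- title: no NOT NULL constraint applies → nullable.
- room: declared NOT NULL → not nullable.
- year: no NOT NULL constraint applies → nullable.
- major: DEFAULT only fills an omitted column; an explicit NULL is still allowed → nullable.
- grade: CHECK does not forbid NULL (a CHECK constraint passes when its expression is NULL) → nullable.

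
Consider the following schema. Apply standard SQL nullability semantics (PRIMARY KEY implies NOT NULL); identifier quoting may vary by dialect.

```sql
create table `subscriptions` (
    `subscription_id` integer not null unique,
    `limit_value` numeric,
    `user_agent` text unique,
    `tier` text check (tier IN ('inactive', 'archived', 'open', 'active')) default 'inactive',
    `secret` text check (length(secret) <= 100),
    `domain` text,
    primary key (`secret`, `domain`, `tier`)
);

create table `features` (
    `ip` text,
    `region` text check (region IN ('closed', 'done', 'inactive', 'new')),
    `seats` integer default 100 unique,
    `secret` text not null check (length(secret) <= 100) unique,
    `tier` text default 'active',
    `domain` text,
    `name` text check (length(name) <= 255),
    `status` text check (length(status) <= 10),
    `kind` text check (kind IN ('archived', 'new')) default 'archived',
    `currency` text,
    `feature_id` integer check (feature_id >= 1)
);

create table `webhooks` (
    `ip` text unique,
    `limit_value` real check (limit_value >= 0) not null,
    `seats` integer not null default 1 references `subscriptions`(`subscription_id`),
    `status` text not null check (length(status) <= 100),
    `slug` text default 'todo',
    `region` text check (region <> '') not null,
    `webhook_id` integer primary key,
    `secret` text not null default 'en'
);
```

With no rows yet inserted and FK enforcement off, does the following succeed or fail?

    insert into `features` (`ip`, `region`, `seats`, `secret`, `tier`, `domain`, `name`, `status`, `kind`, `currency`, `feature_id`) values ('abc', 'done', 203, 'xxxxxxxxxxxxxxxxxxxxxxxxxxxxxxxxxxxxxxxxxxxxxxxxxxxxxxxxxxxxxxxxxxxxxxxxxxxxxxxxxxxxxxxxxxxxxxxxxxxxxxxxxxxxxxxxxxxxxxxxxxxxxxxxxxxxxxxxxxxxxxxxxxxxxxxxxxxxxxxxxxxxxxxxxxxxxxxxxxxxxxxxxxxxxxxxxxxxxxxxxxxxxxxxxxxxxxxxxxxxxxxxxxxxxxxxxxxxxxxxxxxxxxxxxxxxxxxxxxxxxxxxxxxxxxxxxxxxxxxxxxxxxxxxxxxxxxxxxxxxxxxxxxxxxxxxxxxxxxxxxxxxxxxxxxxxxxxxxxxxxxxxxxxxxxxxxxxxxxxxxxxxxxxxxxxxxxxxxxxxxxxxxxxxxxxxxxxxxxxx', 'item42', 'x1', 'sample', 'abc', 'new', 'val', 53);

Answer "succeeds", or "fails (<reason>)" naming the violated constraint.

fails (CHECK on secret)

The value 'xxxxxxxxxxxxxxxxxxxxxxxxxxxxxxxxxxxxxxxxxxxxxxxxxxxxxxxxxxxxxxxxxxxxxxxxxxxxxxxxxxxxxxxxxxxxxxxxxxxxxxxxxxxxxxxxxxxxxxxxxxxxxxxxxxxxxxxxxxxxxxxxxxxxxxxxxxxxxxxxxxxxxxxxxxxxxxxxxxxxxxxxxxxxxxxxxxxxxxxxxxxxxxxxxxxxxxxxxxxxxxxxxxxxxxxxxxxxxxxxxxxxxxxxxxxxxxxxxxxxxxxxxxxxxxxxxxxxxxxxxxxxxxxxxxxxxxxxxxxxxxxxxxxxxxxxxxxxxxxxxxxxxxxxxxxxxxxxxxxxxxxxxxxxxxxxxxxxxxxxxxxxxxxxxxxxxxxxxxxxxxxxxxxxxxxxxxxxxxxx' for secret violates CHECK (length(secret) <= 100).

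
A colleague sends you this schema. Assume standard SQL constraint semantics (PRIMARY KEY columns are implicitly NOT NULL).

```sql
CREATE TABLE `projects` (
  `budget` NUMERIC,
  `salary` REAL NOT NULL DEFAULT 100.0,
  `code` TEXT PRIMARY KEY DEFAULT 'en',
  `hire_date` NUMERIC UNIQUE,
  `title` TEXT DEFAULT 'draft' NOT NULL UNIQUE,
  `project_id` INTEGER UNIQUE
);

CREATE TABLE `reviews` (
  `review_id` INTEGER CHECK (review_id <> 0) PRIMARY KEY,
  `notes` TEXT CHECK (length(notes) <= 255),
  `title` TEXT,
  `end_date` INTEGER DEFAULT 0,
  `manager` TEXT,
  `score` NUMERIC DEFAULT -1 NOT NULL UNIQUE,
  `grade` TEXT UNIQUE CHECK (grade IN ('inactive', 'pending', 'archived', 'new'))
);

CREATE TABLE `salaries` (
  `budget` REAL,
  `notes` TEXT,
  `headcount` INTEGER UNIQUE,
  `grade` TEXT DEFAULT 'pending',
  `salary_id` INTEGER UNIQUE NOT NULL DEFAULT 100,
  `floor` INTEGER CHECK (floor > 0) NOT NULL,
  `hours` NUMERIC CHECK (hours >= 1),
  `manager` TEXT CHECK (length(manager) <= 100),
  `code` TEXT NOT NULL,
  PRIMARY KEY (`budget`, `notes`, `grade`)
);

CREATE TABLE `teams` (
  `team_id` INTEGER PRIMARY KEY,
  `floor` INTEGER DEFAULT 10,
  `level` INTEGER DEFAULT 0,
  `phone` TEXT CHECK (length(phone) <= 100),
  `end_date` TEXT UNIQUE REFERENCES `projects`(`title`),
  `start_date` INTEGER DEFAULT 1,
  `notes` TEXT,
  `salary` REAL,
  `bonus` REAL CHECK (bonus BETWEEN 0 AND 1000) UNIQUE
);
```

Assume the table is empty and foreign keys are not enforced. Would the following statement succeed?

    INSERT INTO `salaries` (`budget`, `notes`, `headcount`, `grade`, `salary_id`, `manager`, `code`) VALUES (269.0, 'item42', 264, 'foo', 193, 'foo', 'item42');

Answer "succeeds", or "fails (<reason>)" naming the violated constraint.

fails (NOT NULL on floor)

floor is omitted from the column list and has no DEFAULT, so it would receive NULL.
But floor is declared NOT NULL.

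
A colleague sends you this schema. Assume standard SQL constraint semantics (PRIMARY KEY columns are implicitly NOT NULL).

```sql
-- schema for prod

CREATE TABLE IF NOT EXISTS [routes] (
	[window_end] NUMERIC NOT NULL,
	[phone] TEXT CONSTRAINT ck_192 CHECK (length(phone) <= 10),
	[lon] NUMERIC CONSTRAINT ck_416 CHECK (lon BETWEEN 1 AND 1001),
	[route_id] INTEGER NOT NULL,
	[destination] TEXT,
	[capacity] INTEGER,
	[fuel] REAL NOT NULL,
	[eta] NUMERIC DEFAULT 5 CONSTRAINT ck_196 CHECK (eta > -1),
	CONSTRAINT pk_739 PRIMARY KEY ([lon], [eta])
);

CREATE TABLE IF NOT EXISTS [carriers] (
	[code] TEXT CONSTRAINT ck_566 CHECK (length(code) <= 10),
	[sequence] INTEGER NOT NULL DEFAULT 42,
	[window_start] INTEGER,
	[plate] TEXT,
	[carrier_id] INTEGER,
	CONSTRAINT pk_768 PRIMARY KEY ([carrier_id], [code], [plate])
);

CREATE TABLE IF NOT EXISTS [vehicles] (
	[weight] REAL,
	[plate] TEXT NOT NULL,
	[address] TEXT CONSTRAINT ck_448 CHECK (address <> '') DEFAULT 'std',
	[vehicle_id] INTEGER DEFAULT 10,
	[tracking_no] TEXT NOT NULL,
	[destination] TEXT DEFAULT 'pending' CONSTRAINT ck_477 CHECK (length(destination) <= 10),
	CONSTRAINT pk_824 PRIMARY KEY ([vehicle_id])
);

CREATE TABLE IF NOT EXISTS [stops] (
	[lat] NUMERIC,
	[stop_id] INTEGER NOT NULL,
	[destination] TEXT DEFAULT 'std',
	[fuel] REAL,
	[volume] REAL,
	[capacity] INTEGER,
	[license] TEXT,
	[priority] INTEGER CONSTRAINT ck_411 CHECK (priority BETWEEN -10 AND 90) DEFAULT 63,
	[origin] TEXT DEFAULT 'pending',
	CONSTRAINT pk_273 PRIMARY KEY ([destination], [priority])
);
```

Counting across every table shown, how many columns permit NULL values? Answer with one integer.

routes: 3 nullable (phone, destination, capacity — PK (lon, eta) and explicit NOT NULL columns excluded).
carriers: 1 nullable (window_start — PK (carrier_id, code, plate) and explicit NOT NULL columns excluded).
vehicles: 3 nullable (weight, address, destination — PK (vehicle_id) and explicit NOT NULL columns excluded).
stops: 6 nullable (lat, fuel, volume, capacity, license, origin — PK (destination, priority) and explicit NOT NULL columns excluded).
Total: 3 + 1 + 3 + 6 = 13.

13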